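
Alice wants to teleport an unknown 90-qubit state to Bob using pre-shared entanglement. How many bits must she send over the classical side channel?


Quantum teleportation requires 2 classical bits per qubit teleported.
90 qubit(s) -> 2 * 90 = 180 classical bits

180


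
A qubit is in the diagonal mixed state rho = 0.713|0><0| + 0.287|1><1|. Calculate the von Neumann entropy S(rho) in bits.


S = -p*log2(p) - (1-p)*log2(1-p)
p = 0.7130, 1-p = 0.2870
= -0.7130 * log2(0.7130) - 0.2870 * log2(0.2870)
= -(-0.3480) - (-0.5169)
= 0.8648

0.8648


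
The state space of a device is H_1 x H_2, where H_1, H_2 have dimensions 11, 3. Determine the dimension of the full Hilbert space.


dim(H_1 x H_2) = 11 * 3
= 33

33


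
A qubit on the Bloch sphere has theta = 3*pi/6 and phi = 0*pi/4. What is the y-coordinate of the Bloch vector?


theta = 1.5708, phi = 0.0000
r_y = sin(theta)*sin(phi) = 1.0000 * 0.0000
r_y = 0.0000

0.0000


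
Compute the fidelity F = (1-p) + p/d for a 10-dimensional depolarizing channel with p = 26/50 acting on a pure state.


F = (1-p) + p/d
= (1 - 0.5200) + 0.5200/10
= 0.4800 + 0.0520
= 0.5320

0.5320


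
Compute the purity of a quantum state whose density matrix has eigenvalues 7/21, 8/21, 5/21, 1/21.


tr(rho^2) = sum of eigenvalues squared
= (7/21)^2 + (8/21)^2 + (5/21)^2 + (1/21)^2
= (49 + 64 + 25 + 1) / 441
= 139/441
= 0.3152

0.3152


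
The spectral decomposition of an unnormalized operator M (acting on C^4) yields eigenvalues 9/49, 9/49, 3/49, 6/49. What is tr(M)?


tr(M) = sum of eigenvalues
= 9/49 + 9/49 + 3/49 + 6/49
= 27/49
= 0.5510

0.5510


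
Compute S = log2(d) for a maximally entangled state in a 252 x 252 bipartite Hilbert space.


For a maximally entangled state in d x d:
S = log2(d) = log2(252)
= 7.9773

7.9773


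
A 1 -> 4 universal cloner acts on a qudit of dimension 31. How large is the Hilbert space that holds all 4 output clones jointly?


Output space = H^(tensor 4) where dim(H) = 31
dim = 31^4
= 961 (after 2 factors)
= 29791 (after 3 factors)
= 923521 (after 4 factors)
= 923521

923521


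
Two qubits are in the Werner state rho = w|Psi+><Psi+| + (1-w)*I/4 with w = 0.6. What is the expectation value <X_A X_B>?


|Psi+> = (|01> + |10>)/sqrt(2)
For the pure Bell state, <X_A X_B> = +1 (Bell-state Pauli correlator).
The maximally-mixed part I/4 has tr(I/4 * P tensor P) = 0 for any traceless Pauli P.
So <X_A X_B>_rho = w * (+1) + (1 - w) * 0
= 0.6 * (+1)
= 0.6000

0.6000


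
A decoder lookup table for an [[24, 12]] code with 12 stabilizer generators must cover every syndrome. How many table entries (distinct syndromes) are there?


Each stabilizer generator gives a binary (+1 or -1) measurement outcome.
With 12 independent generators:
Total syndromes = 2^12
= 4096

4096


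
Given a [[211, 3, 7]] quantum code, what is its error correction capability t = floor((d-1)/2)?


Code parameters: [[211, 3, 7]], distance d = 7.
Number of correctable errors = floor((d-1)/2)
= floor((7 - 1)/2)
= floor(6/2)
= 3

3


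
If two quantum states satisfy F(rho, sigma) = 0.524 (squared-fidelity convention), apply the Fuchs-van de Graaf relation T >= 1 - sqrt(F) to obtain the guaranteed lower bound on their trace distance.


Fuchs-van de Graaf (squared-fidelity convention): 1 - sqrt(F) <= T <= sqrt(1 - F).
Lower bound: T >= 1 - sqrt(F)
sqrt(F) = sqrt(0.524) = 0.7239
T >= 1 - 0.7239
T >= 0.2761

0.2761


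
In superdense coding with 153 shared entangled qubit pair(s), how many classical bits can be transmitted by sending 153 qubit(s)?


Superdense coding allows 2 classical bits per shared entangled pair.
153 pair(s) -> 2 * 153 = 306 classical bits

306


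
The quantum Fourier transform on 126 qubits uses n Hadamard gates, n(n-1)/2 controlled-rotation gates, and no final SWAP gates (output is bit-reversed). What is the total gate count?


Hadamard gates: 126
Controlled rotations: n*(n-1)/2 = 126*125/2 = 7875
SWAP gates: 0 (omitted)
Total = 126 + 7875
= 8001

8001


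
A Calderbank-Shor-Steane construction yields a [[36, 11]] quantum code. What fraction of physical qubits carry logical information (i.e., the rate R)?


Code rate R = k/n
= 11/36
= 0.3056

0.3056


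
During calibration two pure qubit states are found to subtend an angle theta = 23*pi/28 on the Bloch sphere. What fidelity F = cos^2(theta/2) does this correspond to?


For states separated by angle theta on Bloch sphere:
F = cos^2(theta/2)
theta = 23*pi/28 = 2.5806
theta/2 = 1.2903
cos(theta/2) = 0.2768
F = 0.0766

0.0766


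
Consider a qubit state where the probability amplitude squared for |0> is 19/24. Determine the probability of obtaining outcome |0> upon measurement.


|alpha|^2 = 19/24 = 0.7917
|beta|^2 = 1 - 19/24 = 5/24 = 0.2083
P(|0>) = |alpha|^2 = 0.7917

0.7917


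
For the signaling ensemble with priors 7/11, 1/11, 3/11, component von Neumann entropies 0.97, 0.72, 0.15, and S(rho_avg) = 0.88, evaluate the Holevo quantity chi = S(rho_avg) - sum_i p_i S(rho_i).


chi = S(rho) - sum_i p_i * S(rho_i)
Weighted entropy = 7/11 * 0.97 + 1/11 * 0.72 + 3/11 * 0.15
= 0.7236
chi = 0.88 - 0.7236
= 0.1564

0.1564


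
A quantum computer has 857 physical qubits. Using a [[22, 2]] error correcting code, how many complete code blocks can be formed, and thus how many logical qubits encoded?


Each code block uses 22 physical qubits for 2 logical qubit(s).
Number of complete blocks = floor(857 / 22) = 38
Logical qubits = 38 * 2
= 76

76


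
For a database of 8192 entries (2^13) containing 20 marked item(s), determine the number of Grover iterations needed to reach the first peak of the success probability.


After j Grover iterations the success probability is P(j) = sin^2((2j+1)*theta), where sin(theta) = sqrt(k/N).
N = 2^13 = 8192, k = 20
sin(theta) = sqrt(k/N) = 0.04941058844
theta = arcsin(sqrt(k/N)) = 0.04943071578 rad
P(j) reaches its first maximum when (2j+1)*theta is as close as possible to pi/2, i.e. j = round(pi/(4*theta) - 1/2).
pi/(4*theta) - 1/2 = 15.3889
(For comparison, the common estimate pi/4 * sqrt(N/k) = 15.8953; the exact maximiser is used here.)
Optimal iterations = 15

15


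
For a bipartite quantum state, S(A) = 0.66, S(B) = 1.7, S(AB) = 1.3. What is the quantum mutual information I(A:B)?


I(A:B) = S(A) + S(B) - S(AB)
= 0.66 + 1.7 - 1.3
= 1.0600

1.0600


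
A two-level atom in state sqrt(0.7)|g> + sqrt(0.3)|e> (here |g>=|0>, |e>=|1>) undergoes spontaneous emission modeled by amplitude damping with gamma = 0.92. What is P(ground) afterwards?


For amplitude damping with parameter gamma on state sqrt(a)|0> + sqrt(b)|1>:
alpha^2 = 0.7, beta^2 = 0.3
P(|0>) = alpha^2 + gamma * beta^2
= 0.7 + 0.92 * 0.3
= 0.7 + 0.2760
= 0.9760

0.9760


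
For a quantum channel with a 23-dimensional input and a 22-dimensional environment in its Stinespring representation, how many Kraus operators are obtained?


Tracing out the environment in an orthonormal basis {|i>_E} gives Kraus operators K_i = <i|_E U |0>_E.
Number of Kraus operators = dim(H_env) = d_env
= 22

22


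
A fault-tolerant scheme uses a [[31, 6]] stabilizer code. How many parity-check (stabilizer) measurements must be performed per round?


For an [[n,k]] stabilizer code:
Number of stabilizer generators = n - k
= 31 - 6
= 25

25


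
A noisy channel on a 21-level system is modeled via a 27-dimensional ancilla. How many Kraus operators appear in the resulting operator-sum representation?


Tracing out the environment in an orthonormal basis {|i>_E} gives Kraus operators K_i = <i|_E U |0>_E.
Number of Kraus operators = dim(H_env) = d_env
= 27

27


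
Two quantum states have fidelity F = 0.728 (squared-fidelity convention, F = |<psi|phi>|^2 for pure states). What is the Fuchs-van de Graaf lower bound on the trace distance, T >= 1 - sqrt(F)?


Fuchs-van de Graaf (squared-fidelity convention): 1 - sqrt(F) <= T <= sqrt(1 - F).
Lower bound: T >= 1 - sqrt(F)
sqrt(F) = sqrt(0.728) = 0.8532
T >= 1 - 0.8532
T >= 0.1468

0.1468


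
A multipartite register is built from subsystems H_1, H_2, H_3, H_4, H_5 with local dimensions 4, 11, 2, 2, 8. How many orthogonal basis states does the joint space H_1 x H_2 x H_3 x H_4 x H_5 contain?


dim(H_1 x H_2 x H_3 x H_4 x H_5) = 4 * 11 * 2 * 2 * 8
= 44 * 2 * 2 * 8
= 88 * 2 * 8
= 176 * 8
= 1408

1408


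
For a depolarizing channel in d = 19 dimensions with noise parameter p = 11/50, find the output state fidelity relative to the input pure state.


F = (1-p) + p/d
= (1 - 0.2200) + 0.2200/19
= 0.7800 + 0.0116
= 0.7916

0.7916


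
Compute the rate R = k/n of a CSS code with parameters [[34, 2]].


Code rate R = k/n
= 2/34
= 0.0588

0.0588


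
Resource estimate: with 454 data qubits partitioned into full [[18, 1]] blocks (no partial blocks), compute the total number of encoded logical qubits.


Each code block uses 18 physical qubits for 1 logical qubit(s).
Number of complete blocks = floor(454 / 18) = 25
Logical qubits = 25 * 1
= 25

25


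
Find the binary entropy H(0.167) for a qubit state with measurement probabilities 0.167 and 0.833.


S = -p*log2(p) - (1-p)*log2(1-p)
p = 0.1670, 1-p = 0.8330
= -0.1670 * log2(0.1670) - 0.8330 * log2(0.8330)
= -(-0.4312) - (-0.2196)
= 0.6508

0.6508


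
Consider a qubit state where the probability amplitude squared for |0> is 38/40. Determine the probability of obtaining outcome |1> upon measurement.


|alpha|^2 = 38/40 = 0.9500
|beta|^2 = 1 - 38/40 = 2/40 = 0.0500
P(|1>) = |beta|^2 = 0.0500

0.0500


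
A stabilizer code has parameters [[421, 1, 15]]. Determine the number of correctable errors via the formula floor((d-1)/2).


Code parameters: [[421, 1, 15]], distance d = 15.
Number of correctable errors = floor((d-1)/2)
= floor((15 - 1)/2)
= floor(14/2)
= 7

7


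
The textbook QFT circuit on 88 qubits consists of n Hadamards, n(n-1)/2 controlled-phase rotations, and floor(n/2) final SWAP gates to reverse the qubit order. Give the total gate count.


Hadamard gates: 88
Controlled rotations: n*(n-1)/2 = 88*87/2 = 3828
SWAP gates: floor(n/2) = floor(88/2) = 44
Total = 88 + 3828 + 44
= 3960

3960


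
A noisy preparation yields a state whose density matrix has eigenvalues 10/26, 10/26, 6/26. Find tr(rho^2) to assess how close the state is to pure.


tr(rho^2) = sum of eigenvalues squared
= (10/26)^2 + (10/26)^2 + (6/26)^2
= (100 + 100 + 36) / 676
= 236/676
= 0.3491

0.3491


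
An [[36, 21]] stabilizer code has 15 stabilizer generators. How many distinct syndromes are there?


Each stabilizer generator gives a binary (+1 or -1) measurement outcome.
With 15 independent generators:
Total syndromes = 2^15
= 32768

32768


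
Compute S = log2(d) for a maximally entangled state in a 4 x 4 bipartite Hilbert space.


For a maximally entangled state in d x d:
S = log2(d) = log2(4)
= 2.0000

2.0000


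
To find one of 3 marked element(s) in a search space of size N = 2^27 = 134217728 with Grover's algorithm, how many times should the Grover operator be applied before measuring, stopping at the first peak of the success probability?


After j Grover iterations the success probability is P(j) = sin^2((2j+1)*theta), where sin(theta) = sqrt(k/N).
N = 2^27 = 134217728, k = 3
sin(theta) = sqrt(k/N) = 0.0001495049892
theta = arcsin(sqrt(k/N)) = 0.0001495049897 rad
P(j) reaches its first maximum when (2j+1)*theta is as close as possible to pi/2, i.e. j = round(pi/(4*theta) - 1/2).
pi/(4*theta) - 1/2 = 5252.8241
(For comparison, the common estimate pi/4 * sqrt(N/k) = 5253.3241; the exact maximiser is used here.)
Optimal iterations = 5253

5253


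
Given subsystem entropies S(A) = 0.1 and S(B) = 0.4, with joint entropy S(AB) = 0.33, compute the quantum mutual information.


I(A:B) = S(A) + S(B) - S(AB)
= 0.1 + 0.4 - 0.33
= 0.1700

0.1700


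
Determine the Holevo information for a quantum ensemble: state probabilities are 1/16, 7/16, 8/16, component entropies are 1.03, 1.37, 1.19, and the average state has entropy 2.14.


chi = S(rho) - sum_i p_i * S(rho_i)
Weighted entropy = 1/16 * 1.03 + 7/16 * 1.37 + 8/16 * 1.19
= 1.2588
chi = 2.14 - 1.2588
= 0.8813

0.8813


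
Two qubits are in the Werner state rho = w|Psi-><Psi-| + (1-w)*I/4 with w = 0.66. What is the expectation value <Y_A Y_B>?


|Psi-> = (|01> - |10>)/sqrt(2)
For the pure Bell state, <Y_A Y_B> = -1 (Bell-state Pauli correlator).
The maximally-mixed part I/4 has tr(I/4 * P tensor P) = 0 for any traceless Pauli P.
So <Y_A Y_B>_rho = w * (-1) + (1 - w) * 0
= 0.66 * (-1)
= -0.6600

-0.6600


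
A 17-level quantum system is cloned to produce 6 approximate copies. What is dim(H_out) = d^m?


Output space = H^(tensor 6) where dim(H) = 17
dim = 17^6
= 289 (after 2 factors)
= 4913 (after 3 factors)
= 83521 (after 4 factors)
= 1419857 (after 5 factors)
= 24137569 (after 6 factors)
= 24137569

24137569


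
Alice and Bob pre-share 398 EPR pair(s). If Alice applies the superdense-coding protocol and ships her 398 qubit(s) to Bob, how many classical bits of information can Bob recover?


Superdense coding allows 2 classical bits per shared entangled pair.
398 pair(s) -> 2 * 398 = 796 classical bits

796


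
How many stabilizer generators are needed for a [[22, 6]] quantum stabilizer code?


For an [[n,k]] stabilizer code:
Number of stabilizer generators = n - k
= 22 - 6
= 16

16


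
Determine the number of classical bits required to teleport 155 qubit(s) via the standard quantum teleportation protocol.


Quantum teleportation requires 2 classical bits per qubit teleported.
155 qubit(s) -> 2 * 155 = 310 classical bits

310


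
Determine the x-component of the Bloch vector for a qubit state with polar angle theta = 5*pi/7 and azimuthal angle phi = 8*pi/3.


theta = 2.2440, phi = 8.3776
r_x = sin(theta)*cos(phi) = 0.7818 * -0.5000
r_x = -0.3909

-0.3909


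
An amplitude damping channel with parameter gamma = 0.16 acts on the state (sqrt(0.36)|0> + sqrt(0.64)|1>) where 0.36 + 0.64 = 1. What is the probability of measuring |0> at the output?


For amplitude damping with parameter gamma on state sqrt(a)|0> + sqrt(b)|1>:
alpha^2 = 0.36, beta^2 = 0.64
P(|0>) = alpha^2 + gamma * beta^2
= 0.36 + 0.16 * 0.64
= 0.36 + 0.1024
= 0.4624

0.4624


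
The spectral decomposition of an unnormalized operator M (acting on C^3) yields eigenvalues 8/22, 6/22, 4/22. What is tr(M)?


tr(M) = sum of eigenvalues
= 8/22 + 6/22 + 4/22
= 18/22
= 0.8182

0.8182


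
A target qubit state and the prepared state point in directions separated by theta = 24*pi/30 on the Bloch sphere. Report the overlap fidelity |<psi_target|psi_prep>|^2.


For states separated by angle theta on Bloch sphere:
F = cos^2(theta/2)
theta = 24*pi/30 = 2.5133
theta/2 = 1.2566
cos(theta/2) = 0.3090
F = 0.0955

0.0955


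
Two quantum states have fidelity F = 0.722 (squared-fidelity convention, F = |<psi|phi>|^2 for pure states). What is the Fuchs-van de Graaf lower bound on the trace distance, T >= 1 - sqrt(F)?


Fuchs-van de Graaf (squared-fidelity convention): 1 - sqrt(F) <= T <= sqrt(1 - F).
Lower bound: T >= 1 - sqrt(F)
sqrt(F) = sqrt(0.722) = 0.8497
T >= 1 - 0.8497
T >= 0.1503

0.1503


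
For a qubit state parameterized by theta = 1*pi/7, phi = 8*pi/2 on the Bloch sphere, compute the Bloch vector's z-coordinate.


theta = 0.4488, phi = 12.5664
r_z = cos(theta) = 0.9010

0.9010


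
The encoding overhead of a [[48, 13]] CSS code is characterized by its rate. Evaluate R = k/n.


Code rate R = k/n
= 13/48
= 0.2708

0.2708


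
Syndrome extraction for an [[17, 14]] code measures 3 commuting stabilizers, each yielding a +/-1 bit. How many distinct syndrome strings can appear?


Each stabilizer generator gives a binary (+1 or -1) measurement outcome.
With 3 independent generators:
Total syndromes = 2^3
= 8

8


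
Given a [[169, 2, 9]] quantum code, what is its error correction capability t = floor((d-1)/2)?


Code parameters: [[169, 2, 9]], distance d = 9.
Number of correctable errors = floor((d-1)/2)
= floor((9 - 1)/2)
= floor(8/2)
= 4

4


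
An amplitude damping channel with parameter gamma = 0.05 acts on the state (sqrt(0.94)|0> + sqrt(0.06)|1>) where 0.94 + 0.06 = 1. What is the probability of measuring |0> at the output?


For amplitude damping with parameter gamma on state sqrt(a)|0> + sqrt(b)|1>:
alpha^2 = 0.94, beta^2 = 0.06
P(|0>) = alpha^2 + gamma * beta^2
= 0.94 + 0.05 * 0.06
= 0.94 + 0.0030
= 0.9430

0.9430


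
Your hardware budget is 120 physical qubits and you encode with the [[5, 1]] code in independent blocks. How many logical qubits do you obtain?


Each code block uses 5 physical qubits for 1 logical qubit(s).
Number of complete blocks = floor(120 / 5) = 24
Logical qubits = 24 * 1
= 24

24


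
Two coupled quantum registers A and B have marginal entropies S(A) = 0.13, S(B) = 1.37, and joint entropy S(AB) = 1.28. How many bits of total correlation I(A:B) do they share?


I(A:B) = S(A) + S(B) - S(AB)
= 0.13 + 1.37 - 1.28
= 0.2200

0.2200


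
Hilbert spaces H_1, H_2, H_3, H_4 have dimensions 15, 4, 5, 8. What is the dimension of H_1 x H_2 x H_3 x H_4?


dim(H_1 x H_2 x H_3 x H_4) = 15 * 4 * 5 * 8
= 60 * 5 * 8
= 300 * 8
= 2400

2400


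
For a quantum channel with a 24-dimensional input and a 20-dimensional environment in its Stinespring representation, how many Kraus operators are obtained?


Tracing out the environment in an orthonormal basis {|i>_E} gives Kraus operators K_i = <i|_E U |0>_E.
Number of Kraus operators = dim(H_env) = d_env
= 20

20


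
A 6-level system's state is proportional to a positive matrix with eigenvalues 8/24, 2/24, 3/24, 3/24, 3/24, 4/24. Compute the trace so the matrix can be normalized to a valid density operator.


tr(M) = sum of eigenvalues
= 8/24 + 2/24 + 3/24 + 3/24 + 3/24 + 4/24
= 23/24
= 0.9583

0.9583


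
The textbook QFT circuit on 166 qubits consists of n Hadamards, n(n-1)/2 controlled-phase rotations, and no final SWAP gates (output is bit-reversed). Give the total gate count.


Hadamard gates: 166
Controlled rotations: n*(n-1)/2 = 166*165/2 = 13695
SWAP gates: 0 (omitted)
Total = 166 + 13695
= 13861

13861


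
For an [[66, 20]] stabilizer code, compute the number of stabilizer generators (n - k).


For an [[n,k]] stabilizer code:
Number of stabilizer generators = n - k
= 66 - 20
= 46

46


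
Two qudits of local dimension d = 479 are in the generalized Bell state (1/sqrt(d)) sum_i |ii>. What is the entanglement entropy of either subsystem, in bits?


For a maximally entangled state in d x d:
S = log2(d) = log2(479)
= 8.9039

8.9039


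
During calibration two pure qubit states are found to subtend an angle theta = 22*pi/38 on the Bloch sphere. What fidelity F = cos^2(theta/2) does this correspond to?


For states separated by angle theta on Bloch sphere:
F = cos^2(theta/2)
theta = 22*pi/38 = 1.8188
theta/2 = 0.9094
cos(theta/2) = 0.6142
F = 0.3773

0.3773


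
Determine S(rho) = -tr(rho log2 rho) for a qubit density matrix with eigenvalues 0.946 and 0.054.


S = -p*log2(p) - (1-p)*log2(1-p)
p = 0.9460, 1-p = 0.0540
= -0.9460 * log2(0.9460) - 0.0540 * log2(0.0540)
= -(-0.0758) - (-0.2274)
= 0.3032

0.3032


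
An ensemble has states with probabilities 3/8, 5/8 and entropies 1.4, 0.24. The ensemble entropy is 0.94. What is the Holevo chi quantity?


chi = S(rho) - sum_i p_i * S(rho_i)
Weighted entropy = 3/8 * 1.4 + 5/8 * 0.24
= 0.6750
chi = 0.94 - 0.6750
= 0.2650

0.2650


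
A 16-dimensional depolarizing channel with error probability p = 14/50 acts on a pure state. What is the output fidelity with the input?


F = (1-p) + p/d
= (1 - 0.2800) + 0.2800/16
= 0.7200 + 0.0175
= 0.7375

0.7375


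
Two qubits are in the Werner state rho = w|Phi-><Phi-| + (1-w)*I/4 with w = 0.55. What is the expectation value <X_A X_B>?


|Phi-> = (|00> - |11>)/sqrt(2)
For the pure Bell state, <X_A X_B> = -1 (Bell-state Pauli correlator).
The maximally-mixed part I/4 has tr(I/4 * P tensor P) = 0 for any traceless Pauli P.
So <X_A X_B>_rho = w * (-1) + (1 - w) * 0
= 0.55 * (-1)
= -0.5500

-0.5500


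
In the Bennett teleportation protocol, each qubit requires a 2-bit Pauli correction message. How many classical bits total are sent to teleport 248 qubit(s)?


Quantum teleportation requires 2 classical bits per qubit teleported.
248 qubit(s) -> 2 * 248 = 496 classical bits

496


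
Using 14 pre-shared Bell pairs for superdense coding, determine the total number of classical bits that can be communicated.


Superdense coding allows 2 classical bits per shared entangled pair.
14 pair(s) -> 2 * 14 = 28 classical bits

28


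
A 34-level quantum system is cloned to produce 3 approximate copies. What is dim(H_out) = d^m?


Output space = H^(tensor 3) where dim(H) = 34
dim = 34^3
= 1156 (after 2 factors)
= 39304 (after 3 factors)
= 39304

39304


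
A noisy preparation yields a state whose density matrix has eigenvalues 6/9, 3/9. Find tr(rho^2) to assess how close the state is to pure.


tr(rho^2) = sum of eigenvalues squared
= (6/9)^2 + (3/9)^2
= (36 + 9) / 81
= 45/81
= 0.5556

0.5556


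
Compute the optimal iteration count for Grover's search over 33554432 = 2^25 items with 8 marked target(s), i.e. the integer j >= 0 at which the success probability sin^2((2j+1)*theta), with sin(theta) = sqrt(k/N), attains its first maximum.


After j Grover iterations the success probability is P(j) = sin^2((2j+1)*theta), where sin(theta) = sqrt(k/N).
N = 2^25 = 33554432, k = 8
sin(theta) = sqrt(k/N) = 0.00048828125
theta = arcsin(sqrt(k/N)) = 0.0004882812694 rad
P(j) reaches its first maximum when (2j+1)*theta is as close as possible to pi/2, i.e. j = round(pi/(4*theta) - 1/2).
pi/(4*theta) - 1/2 = 1607.9954
(For comparison, the common estimate pi/4 * sqrt(N/k) = 1608.4954; the exact maximiser is used here.)
Optimal iterations = 1608

1608


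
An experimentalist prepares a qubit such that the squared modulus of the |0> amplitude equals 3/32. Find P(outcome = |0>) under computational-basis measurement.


|alpha|^2 = 3/32 = 0.0938
|beta|^2 = 1 - 3/32 = 29/32 = 0.9062
P(|0>) = |alpha|^2 = 0.0938

0.0938


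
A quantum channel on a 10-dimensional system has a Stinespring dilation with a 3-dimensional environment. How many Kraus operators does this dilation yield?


Tracing out the environment in an orthonormal basis {|i>_E} gives Kraus operators K_i = <i|_E U |0>_E.
Number of Kraus operators = dim(H_env) = d_env
= 3

3


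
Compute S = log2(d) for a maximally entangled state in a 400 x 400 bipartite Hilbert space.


For a maximally entangled state in d x d:
S = log2(d) = log2(400)
= 8.6439

8.6439


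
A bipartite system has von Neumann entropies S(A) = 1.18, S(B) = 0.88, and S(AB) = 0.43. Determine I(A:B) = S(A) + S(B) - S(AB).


I(A:B) = S(A) + S(B) - S(AB)
= 1.18 + 0.88 - 0.43
= 1.6300

1.6300


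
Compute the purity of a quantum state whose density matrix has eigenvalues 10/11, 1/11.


tr(rho^2) = sum of eigenvalues squared
= (10/11)^2 + (1/11)^2
= (100 + 1) / 121
= 101/121
= 0.8347

0.8347


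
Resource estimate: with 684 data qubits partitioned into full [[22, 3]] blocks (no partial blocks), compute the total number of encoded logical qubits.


Each code block uses 22 physical qubits for 3 logical qubit(s).
Number of complete blocks = floor(684 / 22) = 31
Logical qubits = 31 * 3
= 93

93


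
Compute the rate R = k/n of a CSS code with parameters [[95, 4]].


Code rate R = k/n
= 4/95
= 0.0421

0.0421


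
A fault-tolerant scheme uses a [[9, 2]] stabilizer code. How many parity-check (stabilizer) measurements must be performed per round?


For an [[n,k]] stabilizer code:
Number of stabilizer generators = n - k
= 9 - 2
= 7

7


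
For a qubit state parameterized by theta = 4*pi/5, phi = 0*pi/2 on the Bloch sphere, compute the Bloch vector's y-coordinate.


theta = 2.5133, phi = 0.0000
r_y = sin(theta)*sin(phi) = 0.5878 * 0.0000
r_y = 0.0000

0.0000


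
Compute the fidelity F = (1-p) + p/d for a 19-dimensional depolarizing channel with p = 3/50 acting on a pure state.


F = (1-p) + p/d
= (1 - 0.0600) + 0.0600/19
= 0.9400 + 0.0032
= 0.9432

0.9432


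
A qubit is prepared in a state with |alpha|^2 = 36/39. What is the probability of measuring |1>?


|alpha|^2 = 36/39 = 0.9231
|beta|^2 = 1 - 36/39 = 3/39 = 0.0769
P(|1>) = |beta|^2 = 0.0769

0.0769


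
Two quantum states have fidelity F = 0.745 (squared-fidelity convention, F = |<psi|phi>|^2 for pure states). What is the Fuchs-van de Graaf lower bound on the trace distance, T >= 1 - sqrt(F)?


Fuchs-van de Graaf (squared-fidelity convention): 1 - sqrt(F) <= T <= sqrt(1 - F).
Lower bound: T >= 1 - sqrt(F)
sqrt(F) = sqrt(0.745) = 0.8631
T >= 1 - 0.8631
T >= 0.1369

0.1369


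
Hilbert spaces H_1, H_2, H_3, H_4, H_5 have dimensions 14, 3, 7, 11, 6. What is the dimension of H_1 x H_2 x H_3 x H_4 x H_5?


dim(H_1 x H_2 x H_3 x H_4 x H_5) = 14 * 3 * 7 * 11 * 6
= 42 * 7 * 11 * 6
= 294 * 11 * 6
= 3234 * 6
= 19404

19404


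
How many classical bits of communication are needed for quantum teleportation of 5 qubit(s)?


Quantum teleportation requires 2 classical bits per qubit teleported.
5 qubit(s) -> 2 * 5 = 10 classical bits

10


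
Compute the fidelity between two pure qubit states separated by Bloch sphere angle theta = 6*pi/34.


For states separated by angle theta on Bloch sphere:
F = cos^2(theta/2)
theta = 6*pi/34 = 0.5544
theta/2 = 0.2772
cos(theta/2) = 0.9618
F = 0.9251

0.9251


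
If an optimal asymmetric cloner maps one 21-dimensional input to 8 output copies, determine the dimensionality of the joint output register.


Output space = H^(tensor 8) where dim(H) = 21
dim = 21^8
= 441 (after 2 factors)
= 9261 (after 3 factors)
= 194481 (after 4 factors)
= 4084101 (after 5 factors)
= 85766121 (after 6 factors)
= 1801088541 (after 7 factors)
= 37822859361 (after 8 factors)
= 37822859361

37822859361


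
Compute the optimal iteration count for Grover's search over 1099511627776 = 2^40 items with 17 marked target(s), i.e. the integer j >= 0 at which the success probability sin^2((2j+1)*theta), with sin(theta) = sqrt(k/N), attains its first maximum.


After j Grover iterations the success probability is P(j) = sin^2((2j+1)*theta), where sin(theta) = sqrt(k/N).
N = 2^40 = 1099511627776, k = 17
sin(theta) = sqrt(k/N) = 3.932099939e-06
theta = arcsin(sqrt(k/N)) = 3.932099939e-06 rad
P(j) reaches its first maximum when (2j+1)*theta is as close as possible to pi/2, i.e. j = round(pi/(4*theta) - 1/2).
pi/(4*theta) - 1/2 = 199739.6326
(For comparison, the common estimate pi/4 * sqrt(N/k) = 199740.1326; the exact maximiser is used here.)
Optimal iterations = 199740

199740


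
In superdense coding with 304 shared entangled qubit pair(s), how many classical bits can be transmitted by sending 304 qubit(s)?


Superdense coding allows 2 classical bits per shared entangled pair.
304 pair(s) -> 2 * 304 = 608 classical bits

608


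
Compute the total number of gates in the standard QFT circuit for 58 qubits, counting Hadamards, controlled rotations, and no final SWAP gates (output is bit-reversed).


Hadamard gates: 58
Controlled rotations: n*(n-1)/2 = 58*57/2 = 1653
SWAP gates: 0 (omitted)
Total = 58 + 1653
= 1711

1711


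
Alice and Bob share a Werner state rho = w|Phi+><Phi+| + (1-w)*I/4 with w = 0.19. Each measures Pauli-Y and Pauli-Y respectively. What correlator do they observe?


|Phi+> = (|00> + |11>)/sqrt(2)
For the pure Bell state, <Y_A Y_B> = -1 (Bell-state Pauli correlator).
The maximally-mixed part I/4 has tr(I/4 * P tensor P) = 0 for any traceless Pauli P.
So <Y_A Y_B>_rho = w * (-1) + (1 - w) * 0
= 0.19 * (-1)
= -0.1900

-0.1900


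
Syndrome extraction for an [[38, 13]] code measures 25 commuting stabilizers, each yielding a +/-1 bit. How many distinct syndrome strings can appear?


Each stabilizer generator gives a binary (+1 or -1) measurement outcome.
With 25 independent generators:
Total syndromes = 2^25
= 33554432

33554432


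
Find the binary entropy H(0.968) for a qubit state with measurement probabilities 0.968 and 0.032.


S = -p*log2(p) - (1-p)*log2(1-p)
p = 0.9680, 1-p = 0.0320
= -0.9680 * log2(0.9680) - 0.0320 * log2(0.0320)
= -(-0.0454) - (-0.1589)
= 0.2043

0.2043


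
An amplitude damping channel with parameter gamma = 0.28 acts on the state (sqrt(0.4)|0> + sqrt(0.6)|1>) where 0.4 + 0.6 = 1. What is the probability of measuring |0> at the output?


For amplitude damping with parameter gamma on state sqrt(a)|0> + sqrt(b)|1>:
alpha^2 = 0.4, beta^2 = 0.6
P(|0>) = alpha^2 + gamma * beta^2
= 0.4 + 0.28 * 0.6
= 0.4 + 0.1680
= 0.5680

0.5680


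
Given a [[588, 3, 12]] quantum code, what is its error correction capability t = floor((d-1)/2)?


Code parameters: [[588, 3, 12]], distance d = 12.
Number of correctable errors = floor((d-1)/2)
= floor((12 - 1)/2)
= floor(11/2)
= 5

5


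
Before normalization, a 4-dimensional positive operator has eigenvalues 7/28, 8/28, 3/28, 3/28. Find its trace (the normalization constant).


tr(M) = sum of eigenvalues
= 7/28 + 8/28 + 3/28 + 3/28
= 21/28
= 0.7500

0.7500


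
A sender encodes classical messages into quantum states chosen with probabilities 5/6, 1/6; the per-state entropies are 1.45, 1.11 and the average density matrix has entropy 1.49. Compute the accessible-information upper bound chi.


chi = S(rho) - sum_i p_i * S(rho_i)
Weighted entropy = 5/6 * 1.45 + 1/6 * 1.11
= 1.3933
chi = 1.49 - 1.3933
= 0.0967

0.0967


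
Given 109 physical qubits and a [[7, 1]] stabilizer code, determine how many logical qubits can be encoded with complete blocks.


Each code block uses 7 physical qubits for 1 logical qubit(s).
Number of complete blocks = floor(109 / 7) = 15
Logical qubits = 15 * 1
= 15

15


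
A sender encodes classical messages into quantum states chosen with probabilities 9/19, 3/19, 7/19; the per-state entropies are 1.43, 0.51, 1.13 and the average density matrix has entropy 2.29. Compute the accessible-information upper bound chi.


chi = S(rho) - sum_i p_i * S(rho_i)
Weighted entropy = 9/19 * 1.43 + 3/19 * 0.51 + 7/19 * 1.13
= 1.1742
chi = 2.29 - 1.1742
= 1.1158

1.1158


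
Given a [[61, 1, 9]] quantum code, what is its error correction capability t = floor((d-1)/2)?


Code parameters: [[61, 1, 9]], distance d = 9.
Number of correctable errors = floor((d-1)/2)
= floor((9 - 1)/2)
= floor(8/2)
= 4

4


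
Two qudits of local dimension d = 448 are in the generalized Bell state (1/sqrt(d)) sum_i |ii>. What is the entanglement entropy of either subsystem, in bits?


For a maximally entangled state in d x d:
S = log2(d) = log2(448)
= 8.8074

8.8074


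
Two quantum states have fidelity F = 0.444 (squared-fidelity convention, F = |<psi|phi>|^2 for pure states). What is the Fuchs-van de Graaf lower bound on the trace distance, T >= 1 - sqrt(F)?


Fuchs-van de Graaf (squared-fidelity convention): 1 - sqrt(F) <= T <= sqrt(1 - F).
Lower bound: T >= 1 - sqrt(F)
sqrt(F) = sqrt(0.444) = 0.6663
T >= 1 - 0.6663
T >= 0.3337

0.3337


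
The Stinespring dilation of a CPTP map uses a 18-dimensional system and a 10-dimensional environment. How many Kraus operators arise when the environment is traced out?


Tracing out the environment in an orthonormal basis {|i>_E} gives Kraus operators K_i = <i|_E U |0>_E.
Number of Kraus operators = dim(H_env) = d_env
= 10

10


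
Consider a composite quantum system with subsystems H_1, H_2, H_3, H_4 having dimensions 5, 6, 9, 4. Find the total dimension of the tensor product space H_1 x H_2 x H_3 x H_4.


dim(H_1 x H_2 x H_3 x H_4) = 5 * 6 * 9 * 4
= 30 * 9 * 4
= 270 * 4
= 1080

1080


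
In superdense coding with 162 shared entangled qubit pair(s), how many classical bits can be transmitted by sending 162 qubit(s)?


Superdense coding allows 2 classical bits per shared entangled pair.
162 pair(s) -> 2 * 162 = 324 classical bits

324


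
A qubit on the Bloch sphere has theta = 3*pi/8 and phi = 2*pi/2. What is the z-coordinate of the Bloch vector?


theta = 1.1781, phi = 3.1416
r_z = cos(theta) = 0.3827

0.3827


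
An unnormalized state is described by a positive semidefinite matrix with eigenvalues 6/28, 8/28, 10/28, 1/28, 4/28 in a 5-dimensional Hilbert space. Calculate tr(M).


tr(M) = sum of eigenvalues
= 6/28 + 8/28 + 10/28 + 1/28 + 4/28
= 29/28
= 1.0357

1.0357


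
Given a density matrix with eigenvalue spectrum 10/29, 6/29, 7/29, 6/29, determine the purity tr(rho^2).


tr(rho^2) = sum of eigenvalues squared
= (10/29)^2 + (6/29)^2 + (7/29)^2 + (6/29)^2
= (100 + 36 + 49 + 36) / 841
= 221/841
= 0.2628

0.2628


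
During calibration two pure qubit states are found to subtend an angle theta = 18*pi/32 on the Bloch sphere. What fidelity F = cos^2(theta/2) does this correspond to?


For states separated by angle theta on Bloch sphere:
F = cos^2(theta/2)
theta = 18*pi/32 = 1.7671
theta/2 = 0.8836
cos(theta/2) = 0.6344
F = 0.4025

0.4025


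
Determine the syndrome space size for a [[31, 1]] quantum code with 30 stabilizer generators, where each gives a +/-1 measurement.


Each stabilizer generator gives a binary (+1 or -1) measurement outcome.
With 30 independent generators:
Total syndromes = 2^30
= 1073741824

1073741824


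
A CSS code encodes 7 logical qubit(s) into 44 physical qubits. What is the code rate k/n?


Code rate R = k/n
= 7/44
= 0.1591

0.1591


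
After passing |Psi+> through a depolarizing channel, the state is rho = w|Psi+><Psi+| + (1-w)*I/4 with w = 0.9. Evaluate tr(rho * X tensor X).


|Psi+> = (|01> + |10>)/sqrt(2)
For the pure Bell state, <X_A X_B> = +1 (Bell-state Pauli correlator).
The maximally-mixed part I/4 has tr(I/4 * P tensor P) = 0 for any traceless Pauli P.
So <X_A X_B>_rho = w * (+1) + (1 - w) * 0
= 0.9 * (+1)
= 0.9000

0.9000


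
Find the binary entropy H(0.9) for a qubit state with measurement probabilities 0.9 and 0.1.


S = -p*log2(p) - (1-p)*log2(1-p)
p = 0.9000, 1-p = 0.1000
= -0.9000 * log2(0.9000) - 0.1000 * log2(0.1000)
= -(-0.1368) - (-0.3322)
= 0.4690

0.4690


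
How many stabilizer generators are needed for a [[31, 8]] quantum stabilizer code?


For an [[n,k]] stabilizer code:
Number of stabilizer generators = n - k
= 31 - 8
= 23

23


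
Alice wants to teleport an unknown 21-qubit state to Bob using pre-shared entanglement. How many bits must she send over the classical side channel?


Quantum teleportation requires 2 classical bits per qubit teleported.
21 qubit(s) -> 2 * 21 = 42 classical bits

42


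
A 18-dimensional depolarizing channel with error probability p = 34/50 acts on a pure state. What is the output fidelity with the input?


F = (1-p) + p/d
= (1 - 0.6800) + 0.6800/18
= 0.3200 + 0.0378
= 0.3578

0.3578


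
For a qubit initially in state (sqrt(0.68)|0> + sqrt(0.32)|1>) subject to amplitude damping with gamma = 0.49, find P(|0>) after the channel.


For amplitude damping with parameter gamma on state sqrt(a)|0> + sqrt(b)|1>:
alpha^2 = 0.68, beta^2 = 0.32
P(|0>) = alpha^2 + gamma * beta^2
= 0.68 + 0.49 * 0.32
= 0.68 + 0.1568
= 0.8368

0.8368


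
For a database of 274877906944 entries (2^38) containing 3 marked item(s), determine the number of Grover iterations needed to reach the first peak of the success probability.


After j Grover iterations the success probability is P(j) = sin^2((2j+1)*theta), where sin(theta) = sqrt(k/N).
N = 2^38 = 274877906944, k = 3
sin(theta) = sqrt(k/N) = 3.30362474e-06
theta = arcsin(sqrt(k/N)) = 3.30362474e-06 rad
P(j) reaches its first maximum when (2j+1)*theta is as close as possible to pi/2, i.e. j = round(pi/(4*theta) - 1/2).
pi/(4*theta) - 1/2 = 237737.8103
(For comparison, the common estimate pi/4 * sqrt(N/k) = 237738.3103; the exact maximiser is used here.)
Optimal iterations = 237738

237738


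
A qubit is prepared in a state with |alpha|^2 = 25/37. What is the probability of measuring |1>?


|alpha|^2 = 25/37 = 0.6757
|beta|^2 = 1 - 25/37 = 12/37 = 0.3243
P(|1>) = |beta|^2 = 0.3243

0.3243


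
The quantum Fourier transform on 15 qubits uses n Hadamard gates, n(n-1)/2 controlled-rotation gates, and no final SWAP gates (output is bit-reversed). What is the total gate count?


Hadamard gates: 15
Controlled rotations: n*(n-1)/2 = 15*14/2 = 105
SWAP gates: 0 (omitted)
Total = 15 + 105
= 120

120


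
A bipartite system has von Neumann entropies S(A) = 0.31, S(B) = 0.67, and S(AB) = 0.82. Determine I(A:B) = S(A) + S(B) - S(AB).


I(A:B) = S(A) + S(B) - S(AB)
= 0.31 + 0.67 - 0.82
= 0.1600

0.1600


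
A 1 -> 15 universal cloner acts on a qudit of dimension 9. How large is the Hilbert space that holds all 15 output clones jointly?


Output space = H^(tensor 15) where dim(H) = 9
dim = 9^15
= 81 (after 2 factors)
= 729 (after 3 factors)
= 6561 (after 4 factors)
= 59049 (after 5 factors)
= 531441 (after 6 factors)
= 4782969 (after 7 factors)
= 43046721 (after 8 factors)
= 387420489 (after 9 factors)
= 3486784401 (after 10 factors)
= 31381059609 (after 11 factors)
= 282429536481 (after 12 factors)
= 2541865828329 (after 13 factors)
= 22876792454961 (after 14 factors)
= 205891132094649 (after 15 factors)
= 205891132094649

205891132094649


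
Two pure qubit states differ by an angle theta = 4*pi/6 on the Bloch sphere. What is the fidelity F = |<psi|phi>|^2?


For states separated by angle theta on Bloch sphere:
F = cos^2(theta/2)
theta = 4*pi/6 = 2.0944
theta/2 = 1.0472
cos(theta/2) = 0.5000
F = 0.2500

0.2500


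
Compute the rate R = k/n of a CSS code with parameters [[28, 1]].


Code rate R = k/n
= 1/28
= 0.0357

0.0357


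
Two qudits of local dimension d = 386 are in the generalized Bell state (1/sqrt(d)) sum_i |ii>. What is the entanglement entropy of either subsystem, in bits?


For a maximally entangled state in d x d:
S = log2(d) = log2(386)
= 8.5925

8.5925


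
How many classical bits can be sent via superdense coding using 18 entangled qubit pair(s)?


Superdense coding allows 2 classical bits per shared entangled pair.
18 pair(s) -> 2 * 18 = 36 classical bits

36


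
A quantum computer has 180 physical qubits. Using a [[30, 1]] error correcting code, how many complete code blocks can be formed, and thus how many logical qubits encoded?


Each code block uses 30 physical qubits for 1 logical qubit(s).
Number of complete blocks = floor(180 / 30) = 6
Logical qubits = 6 * 1
= 6

6


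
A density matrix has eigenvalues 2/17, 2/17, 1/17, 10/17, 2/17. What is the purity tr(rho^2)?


tr(rho^2) = sum of eigenvalues squared
= (2/17)^2 + (2/17)^2 + (1/17)^2 + (10/17)^2 + (2/17)^2
= (4 + 4 + 1 + 100 + 4) / 289
= 113/289
= 0.3910

0.3910


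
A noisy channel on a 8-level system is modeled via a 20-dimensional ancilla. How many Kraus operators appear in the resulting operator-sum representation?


Tracing out the environment in an orthonormal basis {|i>_E} gives Kraus operators K_i = <i|_E U |0>_E.
Number of Kraus operators = dim(H_env) = d_env
= 20

20


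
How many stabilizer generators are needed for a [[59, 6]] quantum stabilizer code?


For an [[n,k]] stabilizer code:
Number of stabilizer generators = n - k
= 59 - 6
= 53

53


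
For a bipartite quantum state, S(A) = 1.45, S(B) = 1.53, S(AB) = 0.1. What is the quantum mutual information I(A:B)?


I(A:B) = S(A) + S(B) - S(AB)
= 1.45 + 1.53 - 0.1
= 2.8800

2.8800


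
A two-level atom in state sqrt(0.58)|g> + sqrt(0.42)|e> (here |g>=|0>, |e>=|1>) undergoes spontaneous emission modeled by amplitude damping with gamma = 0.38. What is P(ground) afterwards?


For amplitude damping with parameter gamma on state sqrt(a)|0> + sqrt(b)|1>:
alpha^2 = 0.58, beta^2 = 0.42
P(|0>) = alpha^2 + gamma * beta^2
= 0.58 + 0.38 * 0.42
= 0.58 + 0.1596
= 0.7396

0.7396


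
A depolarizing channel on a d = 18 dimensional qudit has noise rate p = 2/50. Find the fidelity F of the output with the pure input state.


F = (1-p) + p/d
= (1 - 0.0400) + 0.0400/18
= 0.9600 + 0.0022
= 0.9622

0.9622
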